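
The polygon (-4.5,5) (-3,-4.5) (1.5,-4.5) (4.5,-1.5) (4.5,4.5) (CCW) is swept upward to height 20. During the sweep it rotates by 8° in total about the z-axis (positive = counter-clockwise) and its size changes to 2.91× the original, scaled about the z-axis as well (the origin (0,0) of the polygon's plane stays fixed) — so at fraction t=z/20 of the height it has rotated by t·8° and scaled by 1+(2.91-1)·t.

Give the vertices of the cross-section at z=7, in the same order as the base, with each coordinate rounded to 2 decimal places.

t = z/height = 7/20 = 0.35
s = 1 + (scale-1)·z/height = 1 + (2.91-1)·7/20 = 1.668500
θ = twist·z/height = 8°·7/20 = 2.8000° = 0.048869 rad
cos θ = 0.998806, sin θ = 0.048850 (intermediates below are computed at full precision and shown rounded to 5 d.p.)
v1: (-4.5,5) → rotate → (-4.73888,4.77421) → ×s → (-7.90682,7.96576) → (-7.91,7.97)
v2: (-3,-4.5) → rotate → (-2.77659,-4.64118) → ×s → (-4.63275,-7.74380) → (-4.63,-7.74)
v3: (1.5,-4.5) → rotate → (1.71803,-4.42135) → ×s → (2.86654,-7.37703) → (2.87,-7.38)
v4: (4.5,-1.5) → rotate → (4.56790,-1.27839) → ×s → (7.62154,-2.13299) → (7.62,-2.13)
v5: (4.5,4.5) → rotate → (4.27480,4.71445) → ×s → (7.13251,7.86606) → (7.13,7.87)

Cross-section at z=7: (-7.91,7.97) (-4.63,-7.74) (2.87,-7.38) (7.62,-2.13) (7.13,7.87)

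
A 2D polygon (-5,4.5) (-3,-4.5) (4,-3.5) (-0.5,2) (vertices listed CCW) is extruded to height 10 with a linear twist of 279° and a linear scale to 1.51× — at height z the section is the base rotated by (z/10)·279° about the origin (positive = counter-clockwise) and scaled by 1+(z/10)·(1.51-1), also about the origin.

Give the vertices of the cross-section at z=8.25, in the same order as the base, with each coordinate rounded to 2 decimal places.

t = z/height = 8.25/10 = 0.825
s = 1 + (scale-1)·z/height = 1 + (1.51-1)·8.25/10 = 1.420750
θ = twist·z/height = 279°·8.25/10 = 230.1750° = 4.017312 rad
cos θ = -0.640445, sin θ = -0.768004 (intermediates below are computed at full precision and shown rounded to 5 d.p.)
v1: (-5,4.5) → rotate → (6.65824,0.95802) → ×s → (9.45970,1.36111) → (9.46,1.36)
v2: (-3,-4.5) → rotate → (-1.53468,5.18601) → ×s → (-2.18040,7.36803) → (-2.18,7.37)
v3: (4,-3.5) → rotate → (-5.24979,-0.83046) → ×s → (-7.45864,-1.17988) → (-7.46,-1.18)
v4: (-0.5,2) → rotate → (1.85623,-0.89689) → ×s → (2.63724,-1.27425) → (2.64,-1.27)

Cross-section at z=8.25: (9.46,1.36) (-2.18,7.37) (-7.46,-1.18) (2.64,-1.27)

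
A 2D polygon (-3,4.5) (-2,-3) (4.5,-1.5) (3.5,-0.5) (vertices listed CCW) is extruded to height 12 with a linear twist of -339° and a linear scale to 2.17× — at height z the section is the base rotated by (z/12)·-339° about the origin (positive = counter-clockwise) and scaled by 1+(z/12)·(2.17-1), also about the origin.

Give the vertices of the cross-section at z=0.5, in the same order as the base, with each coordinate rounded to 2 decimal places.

t = z/height = 0.5/12 = 0.0416667
s = 1 + (scale-1)·z/height = 1 + (2.17-1)·0.5/12 = 1.048750
θ = twist·z/height = -339°·0.5/12 = -14.1250° = -0.246528 rad
cos θ = 0.969766, sin θ = -0.244038 (intermediates below are computed at full precision and shown rounded to 5 d.p.)
v1: (-3,4.5) → rotate → (-1.81113,5.09606) → ×s → (-1.89942,5.34449) → (-1.90,5.34)
v2: (-2,-3) → rotate → (-2.67165,-2.42122) → ×s → (-2.80189,-2.53926) → (-2.80,-2.54)
v3: (4.5,-1.5) → rotate → (3.99789,-2.55282) → ×s → (4.19279,-2.67727) → (4.19,-2.68)
v4: (3.5,-0.5) → rotate → (3.27216,-1.33902) → ×s → (3.43168,-1.40429) → (3.43,-1.40)

Cross-section at z=0.5: (-1.90,5.34) (-2.80,-2.54) (4.19,-2.68) (3.43,-1.40)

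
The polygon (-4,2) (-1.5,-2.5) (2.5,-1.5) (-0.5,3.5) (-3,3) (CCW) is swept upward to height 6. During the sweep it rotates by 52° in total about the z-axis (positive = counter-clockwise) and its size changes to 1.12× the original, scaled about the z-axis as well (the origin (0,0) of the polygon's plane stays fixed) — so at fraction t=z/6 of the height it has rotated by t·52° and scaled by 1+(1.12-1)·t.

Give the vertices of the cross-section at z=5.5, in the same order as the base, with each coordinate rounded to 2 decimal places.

Cross-section at z=5.5: (-4.63,-1.79) (0.93,-3.10) (3.10,0.93) (-3.25,2.21) (-4.70,-0.22)

t = z/height = 5.5/6 = 0.916667
s = 1 + (scale-1)·z/height = 1 + (1.12-1)·5.5/6 = 1.110000
θ = twist·z/height = 52°·5.5/6 = 47.6667° = 0.831940 rad
cos θ = 0.673443, sin θ = 0.739239 (intermediates below are computed at full precision and shown rounded to 5 d.p.)
v1: (-4,2) → rotate → (-4.17225,-1.61007) → ×s → (-4.63120,-1.78718) → (-4.63,-1.79)
v2: (-1.5,-2.5) → rotate → (0.83793,-2.79247) → ×s → (0.93011,-3.09964) → (0.93,-3.10)
v3: (2.5,-1.5) → rotate → (2.79247,0.83793) → ×s → (3.09964,0.93011) → (3.10,0.93)
v4: (-0.5,3.5) → rotate → (-2.92406,1.98743) → ×s → (-3.24571,2.20605) → (-3.25,2.21)
v5: (-3,3) → rotate → (-4.23805,-0.19739) → ×s → (-4.70423,-0.21910) → (-4.70,-0.22)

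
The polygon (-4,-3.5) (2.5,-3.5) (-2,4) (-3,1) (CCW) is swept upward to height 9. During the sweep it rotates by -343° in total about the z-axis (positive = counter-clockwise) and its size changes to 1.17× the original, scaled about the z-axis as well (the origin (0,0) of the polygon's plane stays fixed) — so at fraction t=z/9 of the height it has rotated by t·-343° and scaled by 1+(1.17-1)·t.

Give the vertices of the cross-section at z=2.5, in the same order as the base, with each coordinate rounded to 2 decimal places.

Cross-section at z=2.5: (-3.26,4.51) (-3.89,-2.27) (4.36,1.70) (1.33,3.03)

t = z/height = 2.5/9 = 0.277778
s = 1 + (scale-1)·z/height = 1 + (1.17-1)·2.5/9 = 1.047222
θ = twist·z/height = -343°·2.5/9 = -95.2778° = -1.662911 rad
cos θ = -0.091984, sin θ = -0.995760 (intermediates below are computed at full precision and shown rounded to 5 d.p.)
v1: (-4,-3.5) → rotate → (-3.11722,4.30499) → ×s → (-3.26443,4.50828) → (-3.26,4.51)
v2: (2.5,-3.5) → rotate → (-3.71512,-2.16746) → ×s → (-3.89056,-2.26981) → (-3.89,-2.27)
v3: (-2,4) → rotate → (4.16701,1.62358) → ×s → (4.36379,1.70025) → (4.36,1.70)
v4: (-3,1) → rotate → (1.27171,2.89530) → ×s → (1.33177,3.03202) → (1.33,3.03)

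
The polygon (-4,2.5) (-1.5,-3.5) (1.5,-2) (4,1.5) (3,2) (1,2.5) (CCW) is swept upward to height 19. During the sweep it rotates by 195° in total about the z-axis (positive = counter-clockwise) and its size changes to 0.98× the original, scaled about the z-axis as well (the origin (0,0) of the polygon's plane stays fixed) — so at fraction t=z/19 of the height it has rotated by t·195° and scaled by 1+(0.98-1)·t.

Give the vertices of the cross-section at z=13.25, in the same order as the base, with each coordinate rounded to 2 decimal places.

Cross-section at z=13.25: (1.12,-4.51) (3.46,1.45) (0.31,2.45) (-3.86,1.68) (-3.50,0.64) (-2.42,-1.09)

t = z/height = 13.25/19 = 0.697368
s = 1 + (scale-1)·z/height = 1 + (0.98-1)·13.25/19 = 0.986053
θ = twist·z/height = 195°·13.25/19 = 135.9868° = 2.373418 rad
cos θ = -0.719180, sin θ = 0.694824 (intermediates below are computed at full precision and shown rounded to 5 d.p.)
v1: (-4,2.5) → rotate → (1.13966,-4.57724) → ×s → (1.12377,-4.51340) → (1.12,-4.51)
v2: (-1.5,-3.5) → rotate → (3.51065,1.47490) → ×s → (3.46169,1.45432) → (3.46,1.45)
v3: (1.5,-2) → rotate → (0.31088,2.48060) → ×s → (0.30654,2.44600) → (0.31,2.45)
v4: (4,1.5) → rotate → (-3.91896,1.70052) → ×s → (-3.86430,1.67681) → (-3.86,1.68)
v5: (3,2) → rotate → (-3.54719,0.64611) → ×s → (-3.49771,0.63710) → (-3.50,0.64)
v6: (1,2.5) → rotate → (-2.45624,-1.10313) → ×s → (-2.42198,-1.08774) → (-2.42,-1.09)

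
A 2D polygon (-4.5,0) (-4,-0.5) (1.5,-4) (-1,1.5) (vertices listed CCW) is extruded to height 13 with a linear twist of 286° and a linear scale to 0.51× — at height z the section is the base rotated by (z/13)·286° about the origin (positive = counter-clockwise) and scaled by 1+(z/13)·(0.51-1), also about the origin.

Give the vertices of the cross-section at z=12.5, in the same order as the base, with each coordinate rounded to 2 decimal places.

Cross-section at z=12.5: (-0.21,2.37) (-0.45,2.08) (-2.04,-0.97) (0.74,0.60)

t = z/height = 12.5/13 = 0.961538
s = 1 + (scale-1)·z/height = 1 + (0.51-1)·12.5/13 = 0.528846
θ = twist·z/height = 286°·12.5/13 = 275.0000° = 4.799655 rad
cos θ = 0.087156, sin θ = -0.996195 (intermediates below are computed at full precision and shown rounded to 5 d.p.)
v1: (-4.5,0) → rotate → (-0.39220,4.48288) → ×s → (-0.20741,2.37075) → (-0.21,2.37)
v2: (-4,-0.5) → rotate → (-0.84672,3.94120) → ×s → (-0.44778,2.08429) → (-0.45,2.08)
v3: (1.5,-4) → rotate → (-3.85405,-1.84292) → ×s → (-2.03820,-0.97462) → (-2.04,-0.97)
v4: (-1,1.5) → rotate → (1.40714,1.12693) → ×s → (0.74416,0.59597) → (0.74,0.60)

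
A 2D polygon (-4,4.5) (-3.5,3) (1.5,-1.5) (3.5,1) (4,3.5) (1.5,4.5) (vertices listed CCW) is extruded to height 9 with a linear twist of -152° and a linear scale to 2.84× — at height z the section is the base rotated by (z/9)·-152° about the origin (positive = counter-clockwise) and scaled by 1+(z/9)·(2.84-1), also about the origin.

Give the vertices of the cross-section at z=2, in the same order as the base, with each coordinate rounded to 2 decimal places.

Cross-section at z=2: (-1.16,8.40) (-1.75,6.25) (0.58,-2.93) (4.88,-1.57) (7.43,0.97) (5.28,4.09)

t = z/height = 2/9 = 0.222222
s = 1 + (scale-1)·z/height = 1 + (2.84-1)·2/9 = 1.408889
θ = twist·z/height = -152°·2/9 = -33.7778° = -0.589533 rad
cos θ = 0.831200, sin θ = -0.555973 (intermediates below are computed at full precision and shown rounded to 5 d.p.)
v1: (-4,4.5) → rotate → (-0.82292,5.96429) → ×s → (-1.15940,8.40303) → (-1.16,8.40)
v2: (-3.5,3) → rotate → (-1.24128,4.43951) → ×s → (-1.74883,6.25477) → (-1.75,6.25)
v3: (1.5,-1.5) → rotate → (0.41284,-2.08076) → ×s → (0.58165,-2.93156) → (0.58,-2.93)
v4: (3.5,1) → rotate → (3.46517,-1.11471) → ×s → (4.88204,-1.57050) → (4.88,-1.57)
v5: (4,3.5) → rotate → (5.27071,0.68531) → ×s → (7.42584,0.96552) → (7.43,0.97)
v6: (1.5,4.5) → rotate → (3.74868,2.90644) → ×s → (5.28147,4.09485) → (5.28,4.09)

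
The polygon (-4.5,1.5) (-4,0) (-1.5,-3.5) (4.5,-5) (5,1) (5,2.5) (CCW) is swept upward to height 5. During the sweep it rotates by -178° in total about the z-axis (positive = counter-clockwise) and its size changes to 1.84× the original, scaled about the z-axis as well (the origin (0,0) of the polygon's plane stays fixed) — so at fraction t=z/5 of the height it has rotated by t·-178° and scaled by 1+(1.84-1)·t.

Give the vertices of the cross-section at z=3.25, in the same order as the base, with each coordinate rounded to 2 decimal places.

Cross-section at z=3.25: (5.11,5.26) (2.68,5.57) (-3.87,4.44) (-9.98,-2.92) (-1.96,-7.64) (0.13,-8.64)

t = z/height = 3.25/5 = 0.65
s = 1 + (scale-1)·z/height = 1 + (1.84-1)·3.25/5 = 1.546000
θ = twist·z/height = -178°·3.25/5 = -115.7000° = -2.019346 rad
cos θ = -0.433659, sin θ = -0.901077 (intermediates below are computed at full precision and shown rounded to 5 d.p.)
v1: (-4.5,1.5) → rotate → (3.30308,3.40436) → ×s → (5.10656,5.26314) → (5.11,5.26)
v2: (-4,0) → rotate → (1.73464,3.60431) → ×s → (2.68175,5.57226) → (2.68,5.57)
v3: (-1.5,-3.5) → rotate → (-2.50328,2.86942) → ×s → (-3.87007,4.43613) → (-3.87,4.44)
v4: (4.5,-5) → rotate → (-6.45685,-1.88655) → ×s → (-9.98229,-2.91661) → (-9.98,-2.92)
v5: (5,1) → rotate → (-1.26722,-4.93904) → ×s → (-1.95912,-7.63576) → (-1.96,-7.64)
v6: (5,2.5) → rotate → (0.08440,-5.58953) → ×s → (0.13048,-8.64142) → (0.13,-8.64)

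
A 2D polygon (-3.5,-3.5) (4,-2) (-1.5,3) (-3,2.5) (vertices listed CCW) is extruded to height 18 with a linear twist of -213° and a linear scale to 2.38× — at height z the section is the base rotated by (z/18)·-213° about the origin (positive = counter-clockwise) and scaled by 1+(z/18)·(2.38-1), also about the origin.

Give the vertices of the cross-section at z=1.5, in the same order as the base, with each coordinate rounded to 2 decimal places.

t = z/height = 1.5/18 = 0.0833333
s = 1 + (scale-1)·z/height = 1 + (2.38-1)·1.5/18 = 1.115000
θ = twist·z/height = -213°·1.5/18 = -17.7500° = -0.309796 rad
cos θ = 0.952396, sin θ = -0.304864 (intermediates below are computed at full precision and shown rounded to 5 d.p.)
v1: (-3.5,-3.5) → rotate → (-4.40041,-2.26636) → ×s → (-4.90646,-2.52699) → (-4.91,-2.53)
v2: (4,-2) → rotate → (3.19985,-3.12425) → ×s → (3.56784,-3.48354) → (3.57,-3.48)
v3: (-1.5,3) → rotate → (-0.51400,3.31448) → ×s → (-0.57311,3.69565) → (-0.57,3.70)
v4: (-3,2.5) → rotate → (-2.09503,3.29558) → ×s → (-2.33595,3.67457) → (-2.34,3.67)

Cross-section at z=1.5: (-4.91,-2.53) (3.57,-3.48) (-0.57,3.70) (-2.34,3.67)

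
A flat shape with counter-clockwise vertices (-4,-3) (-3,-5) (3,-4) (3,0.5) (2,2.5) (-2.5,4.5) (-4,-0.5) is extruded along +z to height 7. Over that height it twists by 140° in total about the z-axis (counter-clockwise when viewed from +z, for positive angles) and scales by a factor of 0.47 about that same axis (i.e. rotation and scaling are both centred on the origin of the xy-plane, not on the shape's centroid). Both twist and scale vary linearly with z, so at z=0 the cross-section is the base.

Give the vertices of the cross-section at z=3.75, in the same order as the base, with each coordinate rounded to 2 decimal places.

Cross-section at z=3.75: (1.33,-3.32) (2.90,-3.00) (3.32,1.33) (0.21,2.17) (-1.36,1.85) (-3.58,-0.90) (-0.40,-2.86)

t = z/height = 3.75/7 = 0.535714
s = 1 + (scale-1)·z/height = 1 + (0.47-1)·3.75/7 = 0.716071
θ = twist·z/height = 140°·3.75/7 = 75.0000° = 1.308997 rad
cos θ = 0.258819, sin θ = 0.965926 (intermediates below are computed at full precision and shown rounded to 5 d.p.)
v1: (-4,-3) → rotate → (1.86250,-4.64016) → ×s → (1.33368,-3.32269) → (1.33,-3.32)
v2: (-3,-5) → rotate → (4.05317,-4.19187) → ×s → (2.90236,-3.00168) → (2.90,-3.00)
v3: (3,-4) → rotate → (4.64016,1.86250) → ×s → (3.32269,1.33368) → (3.32,1.33)
v4: (3,0.5) → rotate → (0.29349,3.02719) → ×s → (0.21016,2.16768) → (0.21,2.17)
v5: (2,2.5) → rotate → (-1.89718,2.57890) → ×s → (-1.35851,1.84668) → (-1.36,1.85)
v6: (-2.5,4.5) → rotate → (-4.99371,-1.25013) → ×s → (-3.57586,-0.89518) → (-3.58,-0.90)
v7: (-4,-0.5) → rotate → (-0.55231,-3.99311) → ×s → (-0.39550,-2.85935) → (-0.40,-2.86)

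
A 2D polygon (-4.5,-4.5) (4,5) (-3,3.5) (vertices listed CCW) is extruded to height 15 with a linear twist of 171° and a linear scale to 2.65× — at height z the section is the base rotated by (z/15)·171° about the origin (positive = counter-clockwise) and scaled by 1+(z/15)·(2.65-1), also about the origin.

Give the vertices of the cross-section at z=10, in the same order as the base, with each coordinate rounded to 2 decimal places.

t = z/height = 10/15 = 0.666667
s = 1 + (scale-1)·z/height = 1 + (2.65-1)·10/15 = 2.100000
θ = twist·z/height = 171°·10/15 = 114.0000° = 1.989675 rad
cos θ = -0.406737, sin θ = 0.913545 (intermediates below are computed at full precision and shown rounded to 5 d.p.)
v1: (-4.5,-4.5) → rotate → (5.94127,-2.28064) → ×s → (12.47667,-4.78934) → (12.48,-4.79)
v2: (4,5) → rotate → (-6.19467,1.62050) → ×s → (-13.00882,3.40305) → (-13.01,3.40)
v3: (-3,3.5) → rotate → (-1.97720,-4.16421) → ×s → (-4.15212,-8.74485) → (-4.15,-8.74)

Cross-section at z=10: (12.48,-4.79) (-13.01,3.40) (-4.15,-8.74)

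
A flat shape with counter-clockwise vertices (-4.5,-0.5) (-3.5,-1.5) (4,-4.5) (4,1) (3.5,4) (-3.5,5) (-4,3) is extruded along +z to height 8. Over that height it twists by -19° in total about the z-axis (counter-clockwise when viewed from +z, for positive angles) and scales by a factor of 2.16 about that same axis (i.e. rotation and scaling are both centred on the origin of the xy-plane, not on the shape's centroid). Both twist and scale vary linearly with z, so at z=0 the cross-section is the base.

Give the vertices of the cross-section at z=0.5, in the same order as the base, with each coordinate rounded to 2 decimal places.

Cross-section at z=0.5: (-4.84,-0.44) (-3.79,-1.53) (4.19,-4.91) (4.31,0.98) (3.84,4.21) (-3.64,5.44) (-4.22,3.31)

t = z/height = 0.5/8 = 0.0625
s = 1 + (scale-1)·z/height = 1 + (2.16-1)·0.5/8 = 1.072500
θ = twist·z/height = -19°·0.5/8 = -1.1875° = -0.020726 rad
cos θ = 0.999785, sin θ = -0.020724 (intermediates below are computed at full precision and shown rounded to 5 d.p.)
v1: (-4.5,-0.5) → rotate → (-4.50940,-0.40663) → ×s → (-4.83633,-0.43611) → (-4.84,-0.44)
v2: (-3.5,-1.5) → rotate → (-3.53033,-1.42714) → ×s → (-3.78628,-1.53061) → (-3.79,-1.53)
v3: (4,-4.5) → rotate → (3.90588,-4.58193) → ×s → (4.18906,-4.91412) → (4.19,-4.91)
v4: (4,1) → rotate → (4.01987,0.91689) → ×s → (4.31131,0.98336) → (4.31,0.98)
v5: (3.5,4) → rotate → (3.58215,3.92661) → ×s → (3.84185,4.21128) → (3.84,4.21)
v6: (-3.5,5) → rotate → (-3.39563,5.07146) → ×s → (-3.64181,5.43914) → (-3.64,5.44)
v7: (-4,3) → rotate → (-3.93697,3.08225) → ×s → (-4.22240,3.30572) → (-4.22,3.31)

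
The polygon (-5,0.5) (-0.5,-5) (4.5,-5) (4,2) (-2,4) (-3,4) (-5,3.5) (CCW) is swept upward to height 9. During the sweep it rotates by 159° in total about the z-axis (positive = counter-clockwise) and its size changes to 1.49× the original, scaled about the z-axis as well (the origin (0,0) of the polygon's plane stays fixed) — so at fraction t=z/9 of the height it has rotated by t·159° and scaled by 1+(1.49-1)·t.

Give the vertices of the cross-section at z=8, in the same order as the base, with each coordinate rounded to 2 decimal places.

t = z/height = 8/9 = 0.888889
s = 1 + (scale-1)·z/height = 1 + (1.49-1)·8/9 = 1.435556
θ = twist·z/height = 159°·8/9 = 141.3333° = 2.466732 rad
cos θ = -0.780794, sin θ = 0.624789 (intermediates below are computed at full precision and shown rounded to 5 d.p.)
v1: (-5,0.5) → rotate → (3.59158,-3.51434) → ×s → (5.15591,-5.04503) → (5.16,-5.05)
v2: (-0.5,-5) → rotate → (3.51434,3.59158) → ×s → (5.04503,5.15591) → (5.05,5.16)
v3: (4.5,-5) → rotate → (-0.38963,6.71552) → ×s → (-0.55934,9.64050) → (-0.56,9.64)
v4: (4,2) → rotate → (-4.37275,0.93757) → ×s → (-6.27733,1.34593) → (-6.28,1.35)
v5: (-2,4) → rotate → (-0.93757,-4.37275) → ×s → (-1.34593,-6.27733) → (-1.35,-6.28)
v6: (-3,4) → rotate → (-0.15677,-4.99754) → ×s → (-0.22505,-7.17425) → (-0.23,-7.17)
v7: (-5,3.5) → rotate → (1.71721,-5.85672) → ×s → (2.46515,-8.40765) → (2.47,-8.41)

Cross-section at z=8: (5.16,-5.05) (5.05,5.16) (-0.56,9.64) (-6.28,1.35) (-1.35,-6.28) (-0.23,-7.17) (2.47,-8.41)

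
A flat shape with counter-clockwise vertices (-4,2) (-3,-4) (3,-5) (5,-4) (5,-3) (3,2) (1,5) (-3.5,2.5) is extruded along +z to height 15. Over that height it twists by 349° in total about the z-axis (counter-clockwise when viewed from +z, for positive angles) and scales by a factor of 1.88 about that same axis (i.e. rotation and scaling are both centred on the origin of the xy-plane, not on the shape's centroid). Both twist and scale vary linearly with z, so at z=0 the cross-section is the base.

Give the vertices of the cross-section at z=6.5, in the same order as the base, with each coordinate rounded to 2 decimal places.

Cross-section at z=6.5: (3.51,-5.08) (6.29,2.85) (-0.31,8.05) (-3.40,8.17) (-4.06,6.96) (-4.96,-0.43) (-4.53,-5.39) (2.58,-5.35)

t = z/height = 6.5/15 = 0.433333
s = 1 + (scale-1)·z/height = 1 + (1.88-1)·6.5/15 = 1.381333
θ = twist·z/height = 349°·6.5/15 = 151.2333° = 2.639520 rad
cos θ = -0.876587, sin θ = 0.481244 (intermediates below are computed at full precision and shown rounded to 5 d.p.)
v1: (-4,2) → rotate → (2.54386,-3.67815) → ×s → (3.51392,-5.08075) → (3.51,-5.08)
v2: (-3,-4) → rotate → (4.55474,2.06262) → ×s → (6.29161,2.84916) → (6.29,2.85)
v3: (3,-5) → rotate → (-0.22354,5.82667) → ×s → (-0.30879,8.04857) → (-0.31,8.05)
v4: (5,-4) → rotate → (-2.45796,5.91257) → ×s → (-3.39526,8.16722) → (-3.40,8.17)
v5: (5,-3) → rotate → (-2.93920,5.03598) → ×s → (-4.06002,6.95637) → (-4.06,6.96)
v6: (3,2) → rotate → (-3.59225,-0.30944) → ×s → (-4.96209,-0.42744) → (-4.96,-0.43)
v7: (1,5) → rotate → (-3.28281,-3.90169) → ×s → (-4.53465,-5.38953) → (-4.53,-5.39)
v8: (-3.5,2.5) → rotate → (1.86494,-3.87582) → ×s → (2.57611,-5.35380) → (2.58,-5.35)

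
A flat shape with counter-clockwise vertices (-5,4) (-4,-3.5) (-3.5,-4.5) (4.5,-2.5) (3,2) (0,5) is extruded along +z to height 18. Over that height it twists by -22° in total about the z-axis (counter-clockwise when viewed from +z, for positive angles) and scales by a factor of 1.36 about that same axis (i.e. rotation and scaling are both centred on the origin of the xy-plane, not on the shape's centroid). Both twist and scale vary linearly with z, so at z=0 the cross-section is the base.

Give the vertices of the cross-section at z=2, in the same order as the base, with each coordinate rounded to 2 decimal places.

Cross-section at z=2: (-5.02,4.38) (-4.31,-3.46) (-3.84,-4.52) (4.56,-2.80) (3.21,1.95) (0.22,5.20)

t = z/height = 2/18 = 0.111111
s = 1 + (scale-1)·z/height = 1 + (1.36-1)·2/18 = 1.040000
θ = twist·z/height = -22°·2/18 = -2.4444° = -0.042664 rad
cos θ = 0.999090, sin θ = -0.042651 (intermediates below are computed at full precision and shown rounded to 5 d.p.)
v1: (-5,4) → rotate → (-4.82485,4.20961) → ×s → (-5.01784,4.37800) → (-5.02,4.38)
v2: (-4,-3.5) → rotate → (-4.14564,-3.32621) → ×s → (-4.31146,-3.45926) → (-4.31,-3.46)
v3: (-3.5,-4.5) → rotate → (-3.68874,-4.34663) → ×s → (-3.83629,-4.52049) → (-3.84,-4.52)
v4: (4.5,-2.5) → rotate → (4.38928,-2.68965) → ×s → (4.56485,-2.79724) → (4.56,-2.80)
v5: (3,2) → rotate → (3.08257,1.87023) → ×s → (3.20587,1.94504) → (3.21,1.95)
v6: (0,5) → rotate → (0.21325,4.99545) → ×s → (0.22178,5.19527) → (0.22,5.20)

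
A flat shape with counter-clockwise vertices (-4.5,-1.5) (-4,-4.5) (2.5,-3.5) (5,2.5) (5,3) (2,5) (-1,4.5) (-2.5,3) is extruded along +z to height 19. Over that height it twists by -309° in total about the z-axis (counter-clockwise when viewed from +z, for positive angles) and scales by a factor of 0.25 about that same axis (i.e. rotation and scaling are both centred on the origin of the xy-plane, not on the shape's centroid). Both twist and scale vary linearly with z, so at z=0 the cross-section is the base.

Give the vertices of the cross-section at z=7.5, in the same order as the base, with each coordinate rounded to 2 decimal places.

t = z/height = 7.5/19 = 0.394737
s = 1 + (scale-1)·z/height = 1 + (0.25-1)·7.5/19 = 0.703947
θ = twist·z/height = -309°·7.5/19 = -121.9737° = -2.128842 rad
cos θ = -0.529530, sin θ = -0.848291 (intermediates below are computed at full precision and shown rounded to 5 d.p.)
v1: (-4.5,-1.5) → rotate → (1.11045,4.61161) → ×s → (0.78170,3.24633) → (0.78,3.25)
v2: (-4,-4.5) → rotate → (-1.69919,5.77605) → ×s → (-1.19614,4.06603) → (-1.20,4.07)
v3: (2.5,-3.5) → rotate → (-4.29284,-0.26737) → ×s → (-3.02194,-0.18822) → (-3.02,-0.19)
v4: (5,2.5) → rotate → (-0.52692,-5.56528) → ×s → (-0.37092,-3.91767) → (-0.37,-3.92)
v5: (5,3) → rotate → (-0.10277,-5.83005) → ×s → (-0.07235,-4.10405) → (-0.07,-4.10)
v6: (2,5) → rotate → (3.18240,-4.34423) → ×s → (2.24024,-3.05811) → (2.24,-3.06)
v7: (-1,4.5) → rotate → (4.34684,-1.53459) → ×s → (3.05995,-1.08027) → (3.06,-1.08)
v8: (-2.5,3) → rotate → (3.86870,0.53214) → ×s → (2.72336,0.37460) → (2.72,0.37)

Cross-section at z=7.5: (0.78,3.25) (-1.20,4.07) (-3.02,-0.19) (-0.37,-3.92) (-0.07,-4.10) (2.24,-3.06) (3.06,-1.08) (2.72,0.37)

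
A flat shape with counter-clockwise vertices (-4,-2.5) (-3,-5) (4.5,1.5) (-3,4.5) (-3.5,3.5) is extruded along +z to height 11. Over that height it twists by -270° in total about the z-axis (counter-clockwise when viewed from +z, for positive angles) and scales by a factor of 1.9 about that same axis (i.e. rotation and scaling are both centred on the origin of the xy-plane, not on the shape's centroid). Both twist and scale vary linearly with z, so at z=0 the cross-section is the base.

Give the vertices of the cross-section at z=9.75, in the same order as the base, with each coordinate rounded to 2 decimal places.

Cross-section at z=9.75: (7.53,-3.89) (10.48,-0.05) (-6.45,5.58) (-4.21,-8.77) (-2.20,-8.62)

t = z/height = 9.75/11 = 0.886364
s = 1 + (scale-1)·z/height = 1 + (1.9-1)·9.75/11 = 1.797727
θ = twist·z/height = -270°·9.75/11 = -239.3182° = -4.176890 rad
cos θ = -0.510270, sin θ = 0.860014 (intermediates below are computed at full precision and shown rounded to 5 d.p.)
v1: (-4,-2.5) → rotate → (4.19112,-2.16438) → ×s → (7.53448,-3.89097) → (7.53,-3.89)
v2: (-3,-5) → rotate → (5.83088,-0.02869) → ×s → (10.48233,-0.05158) → (10.48,-0.05)
v3: (4.5,1.5) → rotate → (-3.58624,3.10466) → ×s → (-6.44708,5.58133) → (-6.45,5.58)
v4: (-3,4.5) → rotate → (-2.33925,-4.87626) → ×s → (-4.20534,-8.76618) → (-4.21,-8.77)
v5: (-3.5,3.5) → rotate → (-1.22410,-4.79599) → ×s → (-2.20061,-8.62189) → (-2.20,-8.62)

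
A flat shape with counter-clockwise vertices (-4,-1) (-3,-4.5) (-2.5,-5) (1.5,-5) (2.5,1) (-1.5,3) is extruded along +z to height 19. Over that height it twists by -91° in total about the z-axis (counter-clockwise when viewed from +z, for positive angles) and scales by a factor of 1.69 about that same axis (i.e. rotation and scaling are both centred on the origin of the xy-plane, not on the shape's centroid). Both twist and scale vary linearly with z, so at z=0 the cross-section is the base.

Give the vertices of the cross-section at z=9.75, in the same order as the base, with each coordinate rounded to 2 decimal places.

t = z/height = 9.75/19 = 0.513158
s = 1 + (scale-1)·z/height = 1 + (1.69-1)·9.75/19 = 1.354079
θ = twist·z/height = -91°·9.75/19 = -46.6974° = -0.815023 rad
cos θ = 0.685852, sin θ = -0.727741 (intermediates below are computed at full precision and shown rounded to 5 d.p.)
v1: (-4,-1) → rotate → (-3.47115,2.22511) → ×s → (-4.70021,3.01298) → (-4.70,3.01)
v2: (-3,-4.5) → rotate → (-5.33239,-0.90311) → ×s → (-7.22048,-1.22288) → (-7.22,-1.22)
v3: (-2.5,-5) → rotate → (-5.35334,-1.60991) → ×s → (-7.24884,-2.17994) → (-7.25,-2.18)
v4: (1.5,-5) → rotate → (-2.60993,-4.52087) → ×s → (-3.53405,-6.12162) → (-3.53,-6.12)
v5: (2.5,1) → rotate → (2.44237,-1.13350) → ×s → (3.30716,-1.53485) → (3.31,-1.53)
v6: (-1.5,3) → rotate → (1.15445,3.14917) → ×s → (1.56321,4.26422) → (1.56,4.26)

Cross-section at z=9.75: (-4.70,3.01) (-7.22,-1.22) (-7.25,-2.18) (-3.53,-6.12) (3.31,-1.53) (1.56,4.26)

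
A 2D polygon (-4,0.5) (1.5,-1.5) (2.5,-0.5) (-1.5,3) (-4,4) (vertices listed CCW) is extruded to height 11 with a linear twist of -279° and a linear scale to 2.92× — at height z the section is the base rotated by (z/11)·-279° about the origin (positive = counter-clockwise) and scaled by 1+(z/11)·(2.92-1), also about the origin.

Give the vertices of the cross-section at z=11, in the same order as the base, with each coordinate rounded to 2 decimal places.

Cross-section at z=11: (-3.27,-11.31) (5.01,3.64) (2.58,6.98) (-9.34,-2.96) (-13.36,-9.71)

t = z/height = 11/11 = 1
s = 1 + (scale-1)·z/height = 1 + (2.92-1)·11/11 = 2.920000
θ = twist·z/height = -279°·11/11 = -279.0000° = -4.869469 rad
cos θ = 0.156434, sin θ = 0.987688 (intermediates below are computed at full precision and shown rounded to 5 d.p.)
v1: (-4,0.5) → rotate → (-1.11958,-3.87254) → ×s → (-3.26918,-11.30781) → (-3.27,-11.31)
v2: (1.5,-1.5) → rotate → (1.71618,1.24688) → ×s → (5.01126,3.64089) → (5.01,3.64)
v3: (2.5,-0.5) → rotate → (0.88493,2.39100) → ×s → (2.58400,6.98173) → (2.58,6.98)
v4: (-1.5,3) → rotate → (-3.19772,-1.01223) → ×s → (-9.33733,-2.95571) → (-9.34,-2.96)
v5: (-4,4) → rotate → (-4.57649,-3.32502) → ×s → (-13.36335,-9.70905) → (-13.36,-9.71)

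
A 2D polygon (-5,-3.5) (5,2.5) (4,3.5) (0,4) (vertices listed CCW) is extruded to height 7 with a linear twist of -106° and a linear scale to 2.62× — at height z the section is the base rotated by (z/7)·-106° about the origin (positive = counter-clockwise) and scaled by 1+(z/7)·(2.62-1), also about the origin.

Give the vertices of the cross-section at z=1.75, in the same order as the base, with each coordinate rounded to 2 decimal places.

t = z/height = 1.75/7 = 0.25
s = 1 + (scale-1)·z/height = 1 + (2.62-1)·1.75/7 = 1.405000
θ = twist·z/height = -106°·1.75/7 = -26.5000° = -0.462512 rad
cos θ = 0.894934, sin θ = -0.446198 (intermediates below are computed at full precision and shown rounded to 5 d.p.)
v1: (-5,-3.5) → rotate → (-6.03636,-0.90128) → ×s → (-8.48109,-1.26630) → (-8.48,-1.27)
v2: (5,2.5) → rotate → (5.59017,0.00635) → ×s → (7.85418,0.00892) → (7.85,0.01)
v3: (4,3.5) → rotate → (5.14143,1.34748) → ×s → (7.22371,1.89321) → (7.22,1.89)
v4: (0,4) → rotate → (1.78479,3.57974) → ×s → (2.50763,5.02953) → (2.51,5.03)

Cross-section at z=1.75: (-8.48,-1.27) (7.85,0.01) (7.22,1.89) (2.51,5.03)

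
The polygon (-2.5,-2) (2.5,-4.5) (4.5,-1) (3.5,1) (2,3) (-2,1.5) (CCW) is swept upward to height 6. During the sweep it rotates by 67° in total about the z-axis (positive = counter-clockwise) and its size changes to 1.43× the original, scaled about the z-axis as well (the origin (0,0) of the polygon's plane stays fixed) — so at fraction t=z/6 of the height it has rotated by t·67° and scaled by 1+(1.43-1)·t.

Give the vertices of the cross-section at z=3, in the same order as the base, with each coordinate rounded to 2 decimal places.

Cross-section at z=3: (-1.19,-3.70) (5.55,-2.88) (5.23,2.00) (2.88,3.36) (0.01,4.38) (-3.03,0.18)

t = z/height = 3/6 = 0.5
s = 1 + (scale-1)·z/height = 1 + (1.43-1)·3/6 = 1.215000
θ = twist·z/height = 67°·3/6 = 33.5000° = 0.584685 rad
cos θ = 0.833886, sin θ = 0.551937 (intermediates below are computed at full precision and shown rounded to 5 d.p.)
v1: (-2.5,-2) → rotate → (-0.98084,-3.04761) → ×s → (-1.19172,-3.70285) → (-1.19,-3.70)
v2: (2.5,-4.5) → rotate → (4.56843,-2.37264) → ×s → (5.55064,-2.88276) → (5.55,-2.88)
v3: (4.5,-1) → rotate → (4.30442,1.64983) → ×s → (5.22987,2.00454) → (5.23,2.00)
v4: (3.5,1) → rotate → (2.36666,2.76567) → ×s → (2.87550,3.36028) → (2.88,3.36)
v5: (2,3) → rotate → (0.01196,3.60553) → ×s → (0.01453,4.38072) → (0.01,4.38)
v6: (-2,1.5) → rotate → (-2.49568,0.14695) → ×s → (-3.03225,0.17855) → (-3.03,0.18)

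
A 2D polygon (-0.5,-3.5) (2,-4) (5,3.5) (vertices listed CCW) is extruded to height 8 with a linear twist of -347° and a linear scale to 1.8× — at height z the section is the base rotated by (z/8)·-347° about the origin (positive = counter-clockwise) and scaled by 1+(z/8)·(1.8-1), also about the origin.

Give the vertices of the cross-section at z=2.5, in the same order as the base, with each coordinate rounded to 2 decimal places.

t = z/height = 2.5/8 = 0.3125
s = 1 + (scale-1)·z/height = 1 + (1.8-1)·2.5/8 = 1.250000
θ = twist·z/height = -347°·2.5/8 = -108.4375° = -1.892591 rad
cos θ = -0.316270, sin θ = -0.948669 (intermediates below are computed at full precision and shown rounded to 5 d.p.)
v1: (-0.5,-3.5) → rotate → (-3.16221,1.58128) → ×s → (-3.95276,1.97660) → (-3.95,1.98)
v2: (2,-4) → rotate → (-4.42722,-0.63226) → ×s → (-5.53402,-0.79032) → (-5.53,-0.79)
v3: (5,3.5) → rotate → (1.73899,-5.85029) → ×s → (2.17374,-7.31286) → (2.17,-7.31)

Cross-section at z=2.5: (-3.95,1.98) (-5.53,-0.79) (2.17,-7.31)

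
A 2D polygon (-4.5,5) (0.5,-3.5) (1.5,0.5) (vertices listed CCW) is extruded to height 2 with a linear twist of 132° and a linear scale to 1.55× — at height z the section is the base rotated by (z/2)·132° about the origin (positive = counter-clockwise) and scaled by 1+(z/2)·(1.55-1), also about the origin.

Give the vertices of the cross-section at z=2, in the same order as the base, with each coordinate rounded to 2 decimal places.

Cross-section at z=2: (-1.09,-10.37) (3.51,4.21) (-2.13,1.21)

t = z/height = 2/2 = 1
s = 1 + (scale-1)·z/height = 1 + (1.55-1)·2/2 = 1.550000
θ = twist·z/height = 132°·2/2 = 132.0000° = 2.303835 rad
cos θ = -0.669131, sin θ = 0.743145 (intermediates below are computed at full precision and shown rounded to 5 d.p.)
v1: (-4.5,5) → rotate → (-0.70464,-6.68980) → ×s → (-1.09219,-10.36920) → (-1.09,-10.37)
v2: (0.5,-3.5) → rotate → (2.26644,2.71353) → ×s → (3.51298,4.20597) → (3.51,4.21)
v3: (1.5,0.5) → rotate → (-1.37527,0.78015) → ×s → (-2.13167,1.20924) → (-2.13,1.21)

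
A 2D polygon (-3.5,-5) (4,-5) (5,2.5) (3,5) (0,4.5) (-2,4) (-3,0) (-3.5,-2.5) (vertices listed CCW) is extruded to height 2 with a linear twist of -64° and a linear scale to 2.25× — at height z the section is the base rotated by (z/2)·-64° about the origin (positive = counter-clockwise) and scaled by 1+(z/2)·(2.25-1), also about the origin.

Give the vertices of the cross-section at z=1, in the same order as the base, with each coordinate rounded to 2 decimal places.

t = z/height = 1/2 = 0.5
s = 1 + (scale-1)·z/height = 1 + (2.25-1)·1/2 = 1.625000
θ = twist·z/height = -64°·1/2 = -32.0000° = -0.558505 rad
cos θ = 0.848048, sin θ = -0.529919 (intermediates below are computed at full precision and shown rounded to 5 d.p.)
v1: (-3.5,-5) → rotate → (-5.61776,-2.38552) → ×s → (-9.12887,-3.87647) → (-9.13,-3.88)
v2: (4,-5) → rotate → (0.74260,-6.35992) → ×s → (1.20672,-10.33487) → (1.21,-10.33)
v3: (5,2.5) → rotate → (5.56504,-0.52948) → ×s → (9.04319,-0.86040) → (9.04,-0.86)
v4: (3,5) → rotate → (5.19374,2.65048) → ×s → (8.43983,4.30703) → (8.44,4.31)
v5: (0,4.5) → rotate → (2.38464,3.81622) → ×s → (3.87503,6.20135) → (3.88,6.20)
v6: (-2,4) → rotate → (0.42358,4.45203) → ×s → (0.68832,7.23455) → (0.69,7.23)
v7: (-3,0) → rotate → (-2.54414,1.58976) → ×s → (-4.13423,2.58336) → (-4.13,2.58)
v8: (-3.5,-2.5) → rotate → (-4.29297,-0.26540) → ×s → (-6.97607,-0.43128) → (-6.98,-0.43)

Cross-section at z=1: (-9.13,-3.88) (1.21,-10.33) (9.04,-0.86) (8.44,4.31) (3.88,6.20) (0.69,7.23) (-4.13,2.58) (-6.98,-0.43)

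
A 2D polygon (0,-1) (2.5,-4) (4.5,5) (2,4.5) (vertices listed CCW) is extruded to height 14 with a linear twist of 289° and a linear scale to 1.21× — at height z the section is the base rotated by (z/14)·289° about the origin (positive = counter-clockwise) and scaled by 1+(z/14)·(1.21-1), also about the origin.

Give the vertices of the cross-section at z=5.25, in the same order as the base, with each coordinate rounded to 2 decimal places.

Cross-section at z=5.25: (1.02,0.34) (3.24,3.92) (-6.65,2.91) (-5.29,0.52)

t = z/height = 5.25/14 = 0.375
s = 1 + (scale-1)·z/height = 1 + (1.21-1)·5.25/14 = 1.078750
θ = twist·z/height = 289°·5.25/14 = 108.3750° = 1.891501 rad
cos θ = -0.315235, sin θ = 0.949014 (intermediates below are computed at full precision and shown rounded to 5 d.p.)
v1: (0,-1) → rotate → (0.94901,0.31523) → ×s → (1.02375,0.34006) → (1.02,0.34)
v2: (2.5,-4) → rotate → (3.00797,3.63347) → ×s → (3.24484,3.91961) → (3.24,3.92)
v3: (4.5,5) → rotate → (-6.16363,2.69439) → ×s → (-6.64901,2.90657) → (-6.65,2.91)
v4: (2,4.5) → rotate → (-4.90103,0.47947) → ×s → (-5.28699,0.51723) → (-5.29,0.52)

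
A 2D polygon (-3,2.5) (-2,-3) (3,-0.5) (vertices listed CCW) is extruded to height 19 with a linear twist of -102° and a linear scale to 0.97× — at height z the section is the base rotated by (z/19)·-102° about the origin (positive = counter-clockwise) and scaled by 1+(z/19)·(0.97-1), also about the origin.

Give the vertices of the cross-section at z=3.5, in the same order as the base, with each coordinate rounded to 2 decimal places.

Cross-section at z=3.5: (-2.02,3.31) (-2.84,-2.18) (2.66,-1.43)

t = z/height = 3.5/19 = 0.184211
s = 1 + (scale-1)·z/height = 1 + (0.97-1)·3.5/19 = 0.994474
θ = twist·z/height = -102°·3.5/19 = -18.7895° = -0.327938 rad
cos θ = 0.946708, sin θ = -0.322092 (intermediates below are computed at full precision and shown rounded to 5 d.p.)
v1: (-3,2.5) → rotate → (-2.03490,3.33305) → ×s → (-2.02365,3.31463) → (-2.02,3.31)
v2: (-2,-3) → rotate → (-2.85969,-2.19594) → ×s → (-2.84389,-2.18381) → (-2.84,-2.18)
v3: (3,-0.5) → rotate → (2.67908,-1.43963) → ×s → (2.66427,-1.43167) → (2.66,-1.43)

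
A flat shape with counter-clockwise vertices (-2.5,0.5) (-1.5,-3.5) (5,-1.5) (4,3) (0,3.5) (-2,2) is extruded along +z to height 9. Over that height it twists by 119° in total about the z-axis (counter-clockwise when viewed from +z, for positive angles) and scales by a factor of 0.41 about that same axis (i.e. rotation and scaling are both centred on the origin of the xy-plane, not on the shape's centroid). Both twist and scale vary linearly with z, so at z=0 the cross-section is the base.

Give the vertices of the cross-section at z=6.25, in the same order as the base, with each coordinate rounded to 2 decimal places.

t = z/height = 6.25/9 = 0.694444
s = 1 + (scale-1)·z/height = 1 + (0.41-1)·6.25/9 = 0.590278
θ = twist·z/height = 119°·6.25/9 = 82.6389° = 1.442321 rad
cos θ = 0.128122, sin θ = 0.991758 (intermediates below are computed at full precision and shown rounded to 5 d.p.)
v1: (-2.5,0.5) → rotate → (-0.81619,-2.41533) → ×s → (-0.48178,-1.42572) → (-0.48,-1.43)
v2: (-1.5,-3.5) → rotate → (3.27897,-1.93607) → ×s → (1.93550,-1.14282) → (1.94,-1.14)
v3: (5,-1.5) → rotate → (2.12825,4.76661) → ×s → (1.25626,2.81362) → (1.26,2.81)
v4: (4,3) → rotate → (-2.46279,4.35140) → ×s → (-1.45373,2.56854) → (-1.45,2.57)
v5: (0,3.5) → rotate → (-3.47115,0.44843) → ×s → (-2.04895,0.26470) → (-2.05,0.26)
v6: (-2,2) → rotate → (-2.23976,-1.72727) → ×s → (-1.32208,-1.01957) → (-1.32,-1.02)

Cross-section at z=6.25: (-0.48,-1.43) (1.94,-1.14) (1.26,2.81) (-1.45,2.57) (-2.05,0.26) (-1.32,-1.02)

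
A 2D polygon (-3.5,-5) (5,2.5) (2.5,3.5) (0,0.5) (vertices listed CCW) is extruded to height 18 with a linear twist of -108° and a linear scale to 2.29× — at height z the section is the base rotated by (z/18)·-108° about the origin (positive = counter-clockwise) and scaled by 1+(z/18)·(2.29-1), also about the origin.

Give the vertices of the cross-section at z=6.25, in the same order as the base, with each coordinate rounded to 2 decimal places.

Cross-section at z=6.25: (-8.43,-2.66) (7.95,-1.54) (5.96,1.82) (0.44,0.57)

t = z/height = 6.25/18 = 0.347222
s = 1 + (scale-1)·z/height = 1 + (2.29-1)·6.25/18 = 1.447917
θ = twist·z/height = -108°·6.25/18 = -37.5000° = -0.654498 rad
cos θ = 0.793353, sin θ = -0.608761 (intermediates below are computed at full precision and shown rounded to 5 d.p.)
v1: (-3.5,-5) → rotate → (-5.82054,-1.83610) → ×s → (-8.42766,-2.65852) → (-8.43,-2.66)
v2: (5,2.5) → rotate → (5.48867,-1.06042) → ×s → (7.94714,-1.53541) → (7.95,-1.54)
v3: (2.5,3.5) → rotate → (4.11405,1.25483) → ×s → (5.95680,1.81689) → (5.96,1.82)
v4: (0,0.5) → rotate → (0.30438,0.39668) → ×s → (0.44072,0.57435) → (0.44,0.57)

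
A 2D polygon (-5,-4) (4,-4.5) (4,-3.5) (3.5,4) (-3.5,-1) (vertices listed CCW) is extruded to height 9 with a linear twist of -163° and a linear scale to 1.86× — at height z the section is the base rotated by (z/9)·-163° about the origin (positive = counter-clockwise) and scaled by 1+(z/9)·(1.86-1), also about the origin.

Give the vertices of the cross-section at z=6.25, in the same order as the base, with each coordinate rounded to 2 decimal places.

t = z/height = 6.25/9 = 0.694444
s = 1 + (scale-1)·z/height = 1 + (1.86-1)·6.25/9 = 1.597222
θ = twist·z/height = -163°·6.25/9 = -113.1944° = -1.975616 rad
cos θ = -0.393853, sin θ = -0.919174 (intermediates below are computed at full precision and shown rounded to 5 d.p.)
v1: (-5,-4) → rotate → (-1.70743,6.17128) → ×s → (-2.72715,9.85690) → (-2.73,9.86)
v2: (4,-4.5) → rotate → (-5.71169,-1.90436) → ×s → (-9.12284,-3.04168) → (-9.12,-3.04)
v3: (4,-3.5) → rotate → (-4.79252,-2.29821) → ×s → (-7.65472,-3.67075) → (-7.65,-3.67)
v4: (3.5,4) → rotate → (2.29821,-4.79252) → ×s → (3.67075,-7.65472) → (3.67,-7.65)
v5: (-3.5,-1) → rotate → (0.45931,3.61096) → ×s → (0.73362,5.76751) → (0.73,5.77)

Cross-section at z=6.25: (-2.73,9.86) (-9.12,-3.04) (-7.65,-3.67) (3.67,-7.65) (0.73,5.77)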